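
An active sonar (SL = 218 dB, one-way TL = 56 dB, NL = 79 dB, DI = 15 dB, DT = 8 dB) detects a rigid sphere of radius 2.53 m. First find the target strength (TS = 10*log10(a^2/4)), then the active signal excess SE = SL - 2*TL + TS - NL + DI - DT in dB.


Step 1: TS = 10*log10(2.53^2/4) = 2.04 dB
Step 2: SE = SL - 2*TL + TS - NL + DI - DT = 218 - 2*56 + (2.04) - 79 + 15 - 8 = 36.04

36.04 dB


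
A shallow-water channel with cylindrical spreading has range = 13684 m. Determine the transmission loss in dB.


TL = 10*log10(13684) = 41.36

41.36 dB


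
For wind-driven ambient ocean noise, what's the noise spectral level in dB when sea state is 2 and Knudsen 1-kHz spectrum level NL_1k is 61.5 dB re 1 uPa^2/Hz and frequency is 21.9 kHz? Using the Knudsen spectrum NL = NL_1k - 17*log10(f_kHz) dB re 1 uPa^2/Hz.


NL = NL_1k - 17*log10(f_kHz) = 61.5 - 17*log10(21.9) = 61.5 - (22.79) = 38.71

38.71 dB


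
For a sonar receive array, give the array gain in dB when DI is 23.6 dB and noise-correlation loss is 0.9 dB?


22.7 dB


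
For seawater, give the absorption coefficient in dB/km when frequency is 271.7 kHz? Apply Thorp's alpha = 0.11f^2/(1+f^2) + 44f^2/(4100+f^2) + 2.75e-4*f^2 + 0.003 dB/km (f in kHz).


f^2 = 73820.89
alpha = 0.11*73820.89/(1+73820.89) + 44*73820.89/(4100+73820.89) + 2.75e-4*73820.89 + 0.003 = 62.099

62.099 dB/km


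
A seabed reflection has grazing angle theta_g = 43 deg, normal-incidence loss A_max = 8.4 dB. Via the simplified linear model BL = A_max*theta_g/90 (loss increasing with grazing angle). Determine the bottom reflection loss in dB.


BL = A_max * theta_g / 90 = 8.4 * 43 / 90 = 4.01

4.01 dB


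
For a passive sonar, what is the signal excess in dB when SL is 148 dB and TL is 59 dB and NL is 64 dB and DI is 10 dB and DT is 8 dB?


SE = SL - TL - NL + DI - DT = 148 - 59 - 64 + 10 - 8 = 27

27 dB


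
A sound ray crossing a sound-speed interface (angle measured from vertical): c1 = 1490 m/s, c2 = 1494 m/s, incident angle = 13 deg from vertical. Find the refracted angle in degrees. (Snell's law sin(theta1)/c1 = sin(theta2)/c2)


sin(theta2) = (c2/c1)*sin(theta1) = (1494/1490)*sin(13 deg) = 0.22555
theta2 = arcsin(0.22555) = 13.04

13.04 deg


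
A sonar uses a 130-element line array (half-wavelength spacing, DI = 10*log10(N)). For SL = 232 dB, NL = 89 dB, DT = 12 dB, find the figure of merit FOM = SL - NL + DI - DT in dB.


Step 1: DI = 10*log10(130) = 21.14 dB
Step 2: FOM = SL - NL + DI - DT = 232 - 89 + 21.14 - 12 = 152.14

152.14 dB


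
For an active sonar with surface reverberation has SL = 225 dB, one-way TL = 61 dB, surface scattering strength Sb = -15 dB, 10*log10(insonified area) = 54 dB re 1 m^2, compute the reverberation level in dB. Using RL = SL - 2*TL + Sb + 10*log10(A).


RL = SL - 2*TL + Sb + 10*log10(A) = 225 - 2*61 + (-15) + 54 = 142

142 dB


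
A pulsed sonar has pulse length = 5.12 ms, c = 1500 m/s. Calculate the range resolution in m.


3.84 m


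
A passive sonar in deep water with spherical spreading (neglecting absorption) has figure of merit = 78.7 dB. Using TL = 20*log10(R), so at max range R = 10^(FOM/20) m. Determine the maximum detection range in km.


At max range FOM = TL, so 20*log10(R) = 78.7
R = 10^(78.7/20) = 8609.94 m = 8.61 km

8.61 km


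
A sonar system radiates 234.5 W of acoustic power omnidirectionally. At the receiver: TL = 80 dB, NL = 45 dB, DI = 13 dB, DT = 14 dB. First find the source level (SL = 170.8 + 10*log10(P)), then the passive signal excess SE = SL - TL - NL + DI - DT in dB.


Step 1: SL = 170.8 + 10*log10(234.5) = 194.5 dB
Step 2: SE = SL - TL - NL + DI - DT = 194.5 - 80 - 45 + 13 - 14 = 68.5

68.5 dB


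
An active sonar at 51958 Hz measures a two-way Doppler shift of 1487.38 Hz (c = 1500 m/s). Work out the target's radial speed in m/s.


From fd = 2*f*v/c, v = c*fd/(2*f) = 1500 * 1487.38 / (2*51958) = 21.47

21.47 m/s


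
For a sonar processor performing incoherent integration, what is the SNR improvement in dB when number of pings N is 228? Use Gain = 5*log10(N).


Gain = 5*log10(228) = 11.79

11.79 dB


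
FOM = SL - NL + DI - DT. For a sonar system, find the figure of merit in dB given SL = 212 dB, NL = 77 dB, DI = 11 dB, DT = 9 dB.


FOM = SL - NL + DI - DT = 212 - 77 + 11 - 9 = 137

137 dB


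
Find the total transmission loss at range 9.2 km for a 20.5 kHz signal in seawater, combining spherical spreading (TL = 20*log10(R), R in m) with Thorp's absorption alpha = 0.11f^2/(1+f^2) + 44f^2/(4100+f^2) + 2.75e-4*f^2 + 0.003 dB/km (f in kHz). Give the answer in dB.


Step 1 (Thorp): alpha = 0.11*420.25/(1+420.25) + 44*420.25/(4100+420.25) + 2.75e-4*420.25 + 0.003 = 4.319 dB/km
Step 2: TL_spread = 20*log10(9200) = 79.28 dB
Step 3: TL_abs = alpha*R = 4.319 * 9.2 = 39.73 dB
Step 4: TL_total = 79.28 + 39.73 = 119.01

119.01 dB


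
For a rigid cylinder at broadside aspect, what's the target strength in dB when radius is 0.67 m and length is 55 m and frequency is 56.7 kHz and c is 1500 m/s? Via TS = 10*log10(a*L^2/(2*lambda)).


lambda = 1500/56700 = 0.02646 m
TS = 10*log10(0.67*55^2/(2*0.02646)) = 45.83

45.83 dB


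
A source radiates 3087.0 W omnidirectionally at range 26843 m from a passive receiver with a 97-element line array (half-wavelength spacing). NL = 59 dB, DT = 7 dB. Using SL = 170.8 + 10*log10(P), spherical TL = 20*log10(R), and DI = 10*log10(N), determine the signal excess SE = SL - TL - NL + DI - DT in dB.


70.99 dB


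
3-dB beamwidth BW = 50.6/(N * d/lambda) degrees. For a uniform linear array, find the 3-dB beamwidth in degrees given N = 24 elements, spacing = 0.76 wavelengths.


2.77 deg


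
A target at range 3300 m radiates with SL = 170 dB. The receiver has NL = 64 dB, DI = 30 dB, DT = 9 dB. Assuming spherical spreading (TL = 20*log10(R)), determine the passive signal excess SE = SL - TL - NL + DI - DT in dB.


Step 1: TL = 20*log10(3300) = 70.37 dB
Step 2: SE = 170 - 70.37 - 64 + 30 - 9 = 56.63

56.63 dB


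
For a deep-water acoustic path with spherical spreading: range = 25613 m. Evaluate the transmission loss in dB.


TL = 20*log10(25613) = 88.17

88.17 dB


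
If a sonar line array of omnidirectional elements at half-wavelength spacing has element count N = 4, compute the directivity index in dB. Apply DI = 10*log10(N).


6.02 dB


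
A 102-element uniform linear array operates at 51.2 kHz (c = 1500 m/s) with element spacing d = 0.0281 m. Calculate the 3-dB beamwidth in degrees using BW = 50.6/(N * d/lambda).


Step 1: lambda = 1500/51200 = 0.0293 m
Step 2: d/lambda = 0.0281/0.0293 = 0.959
Step 3: BW = 50.6/(N * d/lambda) = 50.6/(102 * 0.959) = 0.52

0.52 deg


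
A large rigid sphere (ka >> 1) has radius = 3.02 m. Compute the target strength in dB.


TS = 10*log10(3.02^2 / 4) = 10*log10(2.2801) = 3.58

3.58 dB


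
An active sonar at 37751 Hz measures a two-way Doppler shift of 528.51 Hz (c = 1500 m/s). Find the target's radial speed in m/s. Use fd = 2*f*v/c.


From fd = 2*f*v/c, v = c*fd/(2*f) = 1500 * 528.51 / (2*37751) = 10.5

10.5 m/s


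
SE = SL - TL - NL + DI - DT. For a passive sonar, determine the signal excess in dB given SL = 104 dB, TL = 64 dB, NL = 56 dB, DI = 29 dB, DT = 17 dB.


SE = SL - TL - NL + DI - DT = 104 - 64 - 56 + 29 - 17 = -4

-4 dB


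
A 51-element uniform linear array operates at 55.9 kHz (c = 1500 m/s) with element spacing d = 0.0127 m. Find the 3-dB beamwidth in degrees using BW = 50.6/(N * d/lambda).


Step 1: lambda = 1500/55900 = 0.02683 m
Step 2: d/lambda = 0.0127/0.02683 = 0.4734
Step 3: BW = 50.6/(N * d/lambda) = 50.6/(51 * 0.4734) = 2.1

2.1 deg


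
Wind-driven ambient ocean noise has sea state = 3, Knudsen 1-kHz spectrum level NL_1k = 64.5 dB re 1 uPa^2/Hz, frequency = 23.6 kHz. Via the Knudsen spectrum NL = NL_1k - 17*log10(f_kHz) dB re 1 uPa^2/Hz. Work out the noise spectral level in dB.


NL = NL_1k - 17*log10(f_kHz) = 64.5 - 17*log10(23.6) = 64.5 - (23.34) = 41.16

41.16 dB


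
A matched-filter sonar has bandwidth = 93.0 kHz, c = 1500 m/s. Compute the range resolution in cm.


0.81 cm


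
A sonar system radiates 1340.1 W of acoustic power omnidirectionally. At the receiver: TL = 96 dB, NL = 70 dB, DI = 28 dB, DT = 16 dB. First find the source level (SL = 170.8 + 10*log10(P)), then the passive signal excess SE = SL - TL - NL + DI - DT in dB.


Step 1: SL = 170.8 + 10*log10(1340.1) = 202.07 dB
Step 2: SE = SL - TL - NL + DI - DT = 202.07 - 96 - 70 + 28 - 16 = 48.07

48.07 dB


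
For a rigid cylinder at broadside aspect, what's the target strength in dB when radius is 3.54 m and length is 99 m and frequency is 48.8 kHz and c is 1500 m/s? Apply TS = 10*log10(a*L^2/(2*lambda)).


lambda = 1500/48800 = 0.03074 m
TS = 10*log10(3.54*99^2/(2*0.03074)) = 57.52

57.52 dB


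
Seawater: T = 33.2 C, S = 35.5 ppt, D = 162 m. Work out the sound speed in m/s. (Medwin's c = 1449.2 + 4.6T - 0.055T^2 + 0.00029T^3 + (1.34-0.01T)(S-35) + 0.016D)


c = 1449.2 + 4.6*33.2 - 0.055*33.2^2 + 0.00029*33.2^3 + (1.34 - 0.01*33.2)*(35.5 - 35) + 0.016*162 = 1555.01

1555.01 m/s


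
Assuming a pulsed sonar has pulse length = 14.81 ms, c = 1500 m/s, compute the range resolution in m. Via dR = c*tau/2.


dR = c*tau/2 = 1500 * 14.81e-3 / 2 = 11.1075

11.1075 m


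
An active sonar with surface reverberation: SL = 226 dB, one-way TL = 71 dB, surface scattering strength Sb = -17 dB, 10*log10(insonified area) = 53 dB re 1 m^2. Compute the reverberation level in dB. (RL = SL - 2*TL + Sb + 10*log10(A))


120 dB


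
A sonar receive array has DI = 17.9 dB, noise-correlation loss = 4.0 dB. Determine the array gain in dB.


AG = DI - L_corr = 17.9 - 4.0 = 13.9

13.9 dB


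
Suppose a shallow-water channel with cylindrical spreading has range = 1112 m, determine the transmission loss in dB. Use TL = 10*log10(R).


TL = 10*log10(1112) = 30.46

30.46 dB


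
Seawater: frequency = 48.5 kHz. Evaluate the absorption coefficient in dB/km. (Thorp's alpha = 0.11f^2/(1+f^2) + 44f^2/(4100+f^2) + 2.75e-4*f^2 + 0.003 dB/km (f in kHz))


f^2 = 2352.25
alpha = 0.11*2352.25/(1+2352.25) + 44*2352.25/(4100+2352.25) + 2.75e-4*2352.25 + 0.003 = 16.801

16.801 dB/km


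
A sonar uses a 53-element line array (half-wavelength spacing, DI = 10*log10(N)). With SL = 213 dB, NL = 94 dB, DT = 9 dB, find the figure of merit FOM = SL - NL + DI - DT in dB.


Step 1: DI = 10*log10(53) = 17.24 dB
Step 2: FOM = SL - NL + DI - DT = 213 - 94 + 17.24 - 9 = 127.24

127.24 dB


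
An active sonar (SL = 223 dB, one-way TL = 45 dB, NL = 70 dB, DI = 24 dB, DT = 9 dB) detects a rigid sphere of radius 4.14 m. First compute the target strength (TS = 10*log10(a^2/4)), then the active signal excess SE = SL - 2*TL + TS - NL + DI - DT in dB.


Step 1: TS = 10*log10(4.14^2/4) = 6.32 dB
Step 2: SE = SL - 2*TL + TS - NL + DI - DT = 223 - 2*45 + (6.32) - 70 + 24 - 9 = 84.32

84.32 dB


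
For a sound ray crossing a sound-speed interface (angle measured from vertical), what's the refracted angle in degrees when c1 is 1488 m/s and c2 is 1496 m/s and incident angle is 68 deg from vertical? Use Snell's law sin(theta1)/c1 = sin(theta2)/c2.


sin(theta2) = (c2/c1)*sin(theta1) = (1496/1488)*sin(68 deg) = 0.93217
theta2 = arcsin(0.93217) = 68.78

68.78 deg


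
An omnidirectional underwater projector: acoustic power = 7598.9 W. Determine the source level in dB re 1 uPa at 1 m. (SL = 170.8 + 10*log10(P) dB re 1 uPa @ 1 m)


SL = 170.8 + 10*log10(7598.9) = 170.8 + 38.81 = 209.61

209.61 dB


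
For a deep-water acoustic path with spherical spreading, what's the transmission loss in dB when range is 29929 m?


TL = 20*log10(29929) = 89.52

89.52 dB


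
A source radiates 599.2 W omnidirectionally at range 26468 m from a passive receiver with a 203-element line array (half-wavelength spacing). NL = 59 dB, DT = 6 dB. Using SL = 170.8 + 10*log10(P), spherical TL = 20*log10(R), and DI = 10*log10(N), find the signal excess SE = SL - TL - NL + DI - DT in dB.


Step 1: SL = 170.8 + 10*log10(599.2) = 198.58 dB
Step 2: TL = 20*log10(26468) = 88.45 dB
Step 3: DI = 10*log10(203) = 23.07 dB
Step 4: SE = SL - TL - NL + DI - DT = 198.58 - 88.45 - 59 + 23.07 - 6 = 68.2

68.2 dB


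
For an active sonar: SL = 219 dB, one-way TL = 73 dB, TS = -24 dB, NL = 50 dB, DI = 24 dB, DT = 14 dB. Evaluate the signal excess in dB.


9 dB


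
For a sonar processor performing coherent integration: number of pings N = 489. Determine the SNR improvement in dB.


26.89 dB


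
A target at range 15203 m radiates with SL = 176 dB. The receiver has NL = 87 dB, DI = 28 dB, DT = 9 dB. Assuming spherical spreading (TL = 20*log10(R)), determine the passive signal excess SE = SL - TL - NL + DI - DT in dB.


Step 1: TL = 20*log10(15203) = 83.64 dB
Step 2: SE = 176 - 83.64 - 87 + 28 - 9 = 24.36

24.36 dB


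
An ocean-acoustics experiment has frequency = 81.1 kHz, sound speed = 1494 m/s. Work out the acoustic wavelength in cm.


lambda = c/f = 1494 / 81100 = 0.0184 m = 1.84 cm

1.84 cm


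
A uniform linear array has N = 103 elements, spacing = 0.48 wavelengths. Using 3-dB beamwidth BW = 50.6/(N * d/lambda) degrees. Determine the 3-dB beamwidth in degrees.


BW = 50.6 / (103 * 0.48) = 50.6 / 49.44 = 1.02

1.02 deg


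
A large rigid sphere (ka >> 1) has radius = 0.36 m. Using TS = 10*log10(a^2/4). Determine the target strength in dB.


TS = 10*log10(0.36^2 / 4) = 10*log10(0.0324) = -14.89

-14.89 dB


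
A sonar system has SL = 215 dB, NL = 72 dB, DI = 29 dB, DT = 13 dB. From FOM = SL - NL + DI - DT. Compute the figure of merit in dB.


159 dB


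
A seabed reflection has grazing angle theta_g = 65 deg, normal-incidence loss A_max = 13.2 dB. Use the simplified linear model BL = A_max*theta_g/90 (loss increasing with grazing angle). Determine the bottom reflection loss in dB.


BL = A_max * theta_g / 90 = 13.2 * 65 / 90 = 9.53

9.53 dB


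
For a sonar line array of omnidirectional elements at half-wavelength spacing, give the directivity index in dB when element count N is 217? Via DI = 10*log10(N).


23.36 dB


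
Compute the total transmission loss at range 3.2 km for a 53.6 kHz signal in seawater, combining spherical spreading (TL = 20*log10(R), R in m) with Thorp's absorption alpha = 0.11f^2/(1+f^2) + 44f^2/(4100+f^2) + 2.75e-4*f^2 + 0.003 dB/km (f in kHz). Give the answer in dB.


Step 1 (Thorp): alpha = 0.11*2872.96/(1+2872.96) + 44*2872.96/(4100+2872.96) + 2.75e-4*2872.96 + 0.003 = 19.0317 dB/km
Step 2: TL_spread = 20*log10(3200) = 70.1 dB
Step 3: TL_abs = alpha*R = 19.0317 * 3.2 = 60.9 dB
Step 4: TL_total = 70.1 + 60.9 = 131.0

131.0 dB


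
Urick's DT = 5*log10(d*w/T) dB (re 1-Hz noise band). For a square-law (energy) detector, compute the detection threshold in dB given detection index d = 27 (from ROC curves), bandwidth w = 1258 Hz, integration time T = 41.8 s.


DT = 5*log10(d*w/T) = 5*log10(27 * 1258 / 41.8) = 5*log10(812.58) = 14.55

14.55 dB


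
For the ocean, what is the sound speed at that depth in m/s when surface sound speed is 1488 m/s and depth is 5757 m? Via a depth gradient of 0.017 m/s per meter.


c = 1488 + 0.017 * 5757 = 1585.869

1585.869 m/s


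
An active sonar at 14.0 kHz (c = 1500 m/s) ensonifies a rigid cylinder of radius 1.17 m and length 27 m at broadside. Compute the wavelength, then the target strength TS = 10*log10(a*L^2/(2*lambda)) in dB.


Step 1: lambda = c/f = 1500/14000 = 0.10714 m
Step 2: TS = 10*log10(a*L^2/(2*lambda)) = 10*log10(1.17*27^2/(2*0.10714)) = 36.0

36.0 dB


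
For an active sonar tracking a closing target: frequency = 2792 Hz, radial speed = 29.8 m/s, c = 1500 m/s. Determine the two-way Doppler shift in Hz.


fd = 2*f*v/c = 2 * 2792 * 29.8 / 1500 = 110.94

110.94 Hz


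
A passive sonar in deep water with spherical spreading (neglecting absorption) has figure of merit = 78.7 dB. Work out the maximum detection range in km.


At max range FOM = TL, so 20*log10(R) = 78.7
R = 10^(78.7/20) = 8609.94 m = 8.61 km

8.61 km


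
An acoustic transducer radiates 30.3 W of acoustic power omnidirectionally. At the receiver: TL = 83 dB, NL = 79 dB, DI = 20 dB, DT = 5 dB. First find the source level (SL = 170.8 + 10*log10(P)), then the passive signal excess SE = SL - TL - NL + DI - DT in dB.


Step 1: SL = 170.8 + 10*log10(30.3) = 185.61 dB
Step 2: SE = SL - TL - NL + DI - DT = 185.61 - 83 - 79 + 20 - 5 = 38.61

38.61 dB


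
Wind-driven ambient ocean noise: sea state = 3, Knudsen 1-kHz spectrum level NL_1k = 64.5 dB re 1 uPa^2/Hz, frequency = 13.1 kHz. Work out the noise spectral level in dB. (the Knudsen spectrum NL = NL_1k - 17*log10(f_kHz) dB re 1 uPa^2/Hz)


NL = NL_1k - 17*log10(f_kHz) = 64.5 - 17*log10(13.1) = 64.5 - (18.99) = 45.51

45.51 dB


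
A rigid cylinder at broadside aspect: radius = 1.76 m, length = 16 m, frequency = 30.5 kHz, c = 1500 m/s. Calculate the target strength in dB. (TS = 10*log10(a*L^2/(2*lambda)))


lambda = 1500/30500 = 0.04918 m
TS = 10*log10(1.76*16^2/(2*0.04918)) = 36.61

36.61 dB


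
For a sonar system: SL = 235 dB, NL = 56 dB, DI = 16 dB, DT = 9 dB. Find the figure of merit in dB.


FOM = SL - NL + DI - DT = 235 - 56 + 16 - 9 = 186

186 dB


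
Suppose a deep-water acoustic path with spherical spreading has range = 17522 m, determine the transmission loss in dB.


TL = 20*log10(17522) = 84.87

84.87 dB


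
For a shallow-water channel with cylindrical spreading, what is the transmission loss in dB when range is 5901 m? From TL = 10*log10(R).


TL = 10*log10(5901) = 37.71

37.71 dB


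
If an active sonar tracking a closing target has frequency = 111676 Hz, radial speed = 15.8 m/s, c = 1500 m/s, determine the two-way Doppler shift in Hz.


2352.64 Hz


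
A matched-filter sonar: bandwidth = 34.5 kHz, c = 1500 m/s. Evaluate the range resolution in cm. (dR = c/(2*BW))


dR = c/(2*BW) = 1500 / (2 * 34.5e3) = 0.0217 m = 2.17 cm

2.17 cm


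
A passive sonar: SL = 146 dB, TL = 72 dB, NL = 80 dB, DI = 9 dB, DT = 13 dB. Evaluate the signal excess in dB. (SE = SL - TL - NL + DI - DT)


-10 dB


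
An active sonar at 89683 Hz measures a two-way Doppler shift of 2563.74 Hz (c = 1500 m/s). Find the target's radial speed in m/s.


From fd = 2*f*v/c, v = c*fd/(2*f) = 1500 * 2563.74 / (2*89683) = 21.44

21.44 m/s


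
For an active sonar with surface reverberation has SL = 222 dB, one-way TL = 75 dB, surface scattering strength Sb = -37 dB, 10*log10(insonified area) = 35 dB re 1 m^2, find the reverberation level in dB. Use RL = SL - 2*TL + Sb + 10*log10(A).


RL = SL - 2*TL + Sb + 10*log10(A) = 222 - 2*75 + (-37) + 35 = 70

70 dB


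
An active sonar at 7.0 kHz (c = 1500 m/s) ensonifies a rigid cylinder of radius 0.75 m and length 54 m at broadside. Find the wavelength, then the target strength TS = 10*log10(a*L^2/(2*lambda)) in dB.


Step 1: lambda = c/f = 1500/7000 = 0.21429 m
Step 2: TS = 10*log10(a*L^2/(2*lambda)) = 10*log10(0.75*54^2/(2*0.21429)) = 37.08

37.08 dB


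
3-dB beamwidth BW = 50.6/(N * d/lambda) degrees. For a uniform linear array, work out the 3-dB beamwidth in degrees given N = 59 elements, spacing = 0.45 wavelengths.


1.91 deg


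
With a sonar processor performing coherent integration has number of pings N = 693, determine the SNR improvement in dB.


Gain = 10*log10(693) = 28.41

28.41 dB


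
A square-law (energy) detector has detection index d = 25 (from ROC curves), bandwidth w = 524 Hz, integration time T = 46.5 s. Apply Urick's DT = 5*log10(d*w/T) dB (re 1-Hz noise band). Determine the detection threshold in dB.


DT = 5*log10(d*w/T) = 5*log10(25 * 524 / 46.5) = 5*log10(281.72) = 12.25

12.25 dB


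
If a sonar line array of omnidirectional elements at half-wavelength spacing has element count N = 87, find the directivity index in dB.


DI = 10*log10(87) = 19.4

19.4 dB


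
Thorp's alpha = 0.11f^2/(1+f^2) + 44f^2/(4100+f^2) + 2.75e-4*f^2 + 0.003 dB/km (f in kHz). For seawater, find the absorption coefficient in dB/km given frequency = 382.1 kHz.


f^2 = 146000.41
alpha = 0.11*146000.41/(1+146000.41) + 44*146000.41/(4100+146000.41) + 2.75e-4*146000.41 + 0.003 = 83.061

83.061 dB/km


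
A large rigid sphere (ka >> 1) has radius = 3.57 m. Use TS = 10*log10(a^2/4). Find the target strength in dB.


5.03 dB


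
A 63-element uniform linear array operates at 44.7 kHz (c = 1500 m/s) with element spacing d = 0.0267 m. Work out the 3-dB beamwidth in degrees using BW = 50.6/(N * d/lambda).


1.01 deg


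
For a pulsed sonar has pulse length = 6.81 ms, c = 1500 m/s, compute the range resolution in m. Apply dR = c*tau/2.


dR = c*tau/2 = 1500 * 6.81e-3 / 2 = 5.1075

5.1075 m


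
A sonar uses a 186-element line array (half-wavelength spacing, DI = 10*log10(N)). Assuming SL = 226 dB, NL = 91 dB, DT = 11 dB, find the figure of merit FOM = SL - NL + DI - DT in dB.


Step 1: DI = 10*log10(186) = 22.7 dB
Step 2: FOM = SL - NL + DI - DT = 226 - 91 + 22.7 - 11 = 146.7

146.7 dB


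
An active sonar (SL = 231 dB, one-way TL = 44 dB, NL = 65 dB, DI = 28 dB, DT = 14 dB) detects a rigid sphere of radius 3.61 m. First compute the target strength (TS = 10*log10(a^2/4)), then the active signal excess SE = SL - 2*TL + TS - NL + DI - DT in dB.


Step 1: TS = 10*log10(3.61^2/4) = 5.13 dB
Step 2: SE = SL - 2*TL + TS - NL + DI - DT = 231 - 2*44 + (5.13) - 65 + 28 - 14 = 97.13

97.13 dB


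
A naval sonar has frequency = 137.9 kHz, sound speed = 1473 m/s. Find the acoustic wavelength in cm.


lambda = c/f = 1473 / 137900 = 0.0107 m = 1.07 cm

1.07 cm


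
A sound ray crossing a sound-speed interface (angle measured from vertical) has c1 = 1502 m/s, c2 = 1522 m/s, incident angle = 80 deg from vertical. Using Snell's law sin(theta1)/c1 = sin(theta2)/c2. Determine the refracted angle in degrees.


86.3 deg


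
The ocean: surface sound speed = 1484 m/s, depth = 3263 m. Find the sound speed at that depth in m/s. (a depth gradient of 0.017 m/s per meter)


1539.471 m/s


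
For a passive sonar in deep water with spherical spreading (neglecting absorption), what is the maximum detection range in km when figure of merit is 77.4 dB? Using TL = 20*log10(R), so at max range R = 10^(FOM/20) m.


At max range FOM = TL, so 20*log10(R) = 77.4
R = 10^(77.4/20) = 7413.1 m = 7.41 km

7.41 km


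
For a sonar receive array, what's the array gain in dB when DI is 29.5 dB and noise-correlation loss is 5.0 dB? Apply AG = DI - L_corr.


24.5 dB


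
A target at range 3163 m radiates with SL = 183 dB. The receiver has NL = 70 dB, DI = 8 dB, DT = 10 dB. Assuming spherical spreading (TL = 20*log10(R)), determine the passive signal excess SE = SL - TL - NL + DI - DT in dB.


Step 1: TL = 20*log10(3163) = 70.0 dB
Step 2: SE = 183 - 70.0 - 70 + 8 - 10 = 41.0

41.0 dB


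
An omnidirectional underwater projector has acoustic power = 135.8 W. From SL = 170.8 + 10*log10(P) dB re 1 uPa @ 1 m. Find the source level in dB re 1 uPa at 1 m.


SL = 170.8 + 10*log10(135.8) = 170.8 + 21.33 = 192.13

192.13 dB


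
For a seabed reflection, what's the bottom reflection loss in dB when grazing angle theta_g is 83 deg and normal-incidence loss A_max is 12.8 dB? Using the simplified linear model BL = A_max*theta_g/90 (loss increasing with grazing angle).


BL = A_max * theta_g / 90 = 12.8 * 83 / 90 = 11.8

11.8 dB


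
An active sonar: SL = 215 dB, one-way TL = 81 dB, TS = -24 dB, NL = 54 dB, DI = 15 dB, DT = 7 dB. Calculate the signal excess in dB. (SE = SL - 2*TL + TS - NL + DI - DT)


SE = SL - 2*TL + TS - NL + DI - DT = 215 - 2*81 + (-24) - 54 + 15 - 7 = -17

-17 dB


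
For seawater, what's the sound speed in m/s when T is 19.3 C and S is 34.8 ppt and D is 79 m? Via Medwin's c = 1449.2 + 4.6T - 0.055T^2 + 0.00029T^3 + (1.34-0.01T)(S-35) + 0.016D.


c = 1449.2 + 4.6*19.3 - 0.055*19.3^2 + 0.00029*19.3^3 + (1.34 - 0.01*19.3)*(34.8 - 35) + 0.016*79 = 1520.61

1520.61 m/s


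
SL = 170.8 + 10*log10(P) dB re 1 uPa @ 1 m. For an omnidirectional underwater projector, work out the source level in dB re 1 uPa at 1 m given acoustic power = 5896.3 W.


SL = 170.8 + 10*log10(5896.3) = 170.8 + 37.71 = 208.51

208.51 dB


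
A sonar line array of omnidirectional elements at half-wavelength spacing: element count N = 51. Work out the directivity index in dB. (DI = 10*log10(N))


DI = 10*log10(51) = 17.08

17.08 dB


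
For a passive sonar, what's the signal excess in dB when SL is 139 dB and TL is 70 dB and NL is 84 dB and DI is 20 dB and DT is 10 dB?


SE = SL - TL - NL + DI - DT = 139 - 70 - 84 + 20 - 10 = -5

-5 dB


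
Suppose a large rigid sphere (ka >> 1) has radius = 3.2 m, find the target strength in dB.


TS = 10*log10(3.2^2 / 4) = 10*log10(2.56) = 4.08

4.08 dB


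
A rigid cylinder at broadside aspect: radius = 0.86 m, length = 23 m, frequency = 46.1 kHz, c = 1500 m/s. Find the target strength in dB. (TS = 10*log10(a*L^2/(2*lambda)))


lambda = 1500/46100 = 0.03254 m
TS = 10*log10(0.86*23^2/(2*0.03254)) = 38.45

38.45 dB


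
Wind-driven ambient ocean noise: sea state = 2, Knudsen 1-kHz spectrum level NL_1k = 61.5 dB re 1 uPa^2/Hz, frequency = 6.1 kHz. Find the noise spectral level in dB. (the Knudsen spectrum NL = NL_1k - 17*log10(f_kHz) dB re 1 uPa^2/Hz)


NL = NL_1k - 17*log10(f_kHz) = 61.5 - 17*log10(6.1) = 61.5 - (13.35) = 48.15

48.15 dB


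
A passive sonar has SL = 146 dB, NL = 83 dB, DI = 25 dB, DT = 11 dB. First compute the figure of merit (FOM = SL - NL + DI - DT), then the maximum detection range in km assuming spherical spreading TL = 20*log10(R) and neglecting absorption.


Step 1: FOM = SL - NL + DI - DT = 146 - 83 + 25 - 11 = 77 dB
Step 2: at max range FOM = TL = 20*log10(R), so R = 10^(77/20) = 7079.46 m = 7.08 km

7.08 km


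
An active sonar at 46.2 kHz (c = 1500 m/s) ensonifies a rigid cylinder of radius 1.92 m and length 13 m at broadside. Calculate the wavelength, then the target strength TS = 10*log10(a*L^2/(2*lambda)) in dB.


Step 1: lambda = c/f = 1500/46200 = 0.03247 m
Step 2: TS = 10*log10(a*L^2/(2*lambda)) = 10*log10(1.92*13^2/(2*0.03247)) = 36.99

36.99 dB


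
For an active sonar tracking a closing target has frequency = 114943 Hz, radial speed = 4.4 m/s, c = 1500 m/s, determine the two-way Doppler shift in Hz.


fd = 2*f*v/c = 2 * 114943 * 4.4 / 1500 = 674.33

674.33 Hz


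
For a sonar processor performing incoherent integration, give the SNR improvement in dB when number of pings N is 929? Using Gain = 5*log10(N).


Gain = 5*log10(929) = 14.84

14.84 dB


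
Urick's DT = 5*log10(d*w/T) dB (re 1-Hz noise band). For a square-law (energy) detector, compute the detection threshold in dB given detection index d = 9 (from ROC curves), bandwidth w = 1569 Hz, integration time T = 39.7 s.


12.76 dB


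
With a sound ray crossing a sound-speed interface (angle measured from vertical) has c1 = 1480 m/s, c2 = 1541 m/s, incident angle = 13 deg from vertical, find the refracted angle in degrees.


sin(theta2) = (c2/c1)*sin(theta1) = (1541/1480)*sin(13 deg) = 0.23422
theta2 = arcsin(0.23422) = 13.55

13.55 deg


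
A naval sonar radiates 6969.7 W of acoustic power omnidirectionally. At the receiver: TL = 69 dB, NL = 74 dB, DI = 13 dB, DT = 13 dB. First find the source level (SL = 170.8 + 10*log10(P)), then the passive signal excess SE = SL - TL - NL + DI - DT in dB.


Step 1: SL = 170.8 + 10*log10(6969.7) = 209.23 dB
Step 2: SE = SL - TL - NL + DI - DT = 209.23 - 69 - 74 + 13 - 13 = 66.23

66.23 dB


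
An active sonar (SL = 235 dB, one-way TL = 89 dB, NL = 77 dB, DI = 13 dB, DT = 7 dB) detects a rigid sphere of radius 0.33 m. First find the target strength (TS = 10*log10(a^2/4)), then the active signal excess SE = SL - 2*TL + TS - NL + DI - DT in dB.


Step 1: TS = 10*log10(0.33^2/4) = -15.65 dB
Step 2: SE = SL - 2*TL + TS - NL + DI - DT = 235 - 2*89 + (-15.65) - 77 + 13 - 7 = -29.65

-29.65 dB


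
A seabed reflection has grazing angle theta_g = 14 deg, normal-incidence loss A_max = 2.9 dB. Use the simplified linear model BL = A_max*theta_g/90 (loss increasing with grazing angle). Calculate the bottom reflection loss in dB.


BL = A_max * theta_g / 90 = 2.9 * 14 / 90 = 0.45

0.45 dB


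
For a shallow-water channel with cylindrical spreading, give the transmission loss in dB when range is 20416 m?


TL = 10*log10(20416) = 43.1

43.1 dB


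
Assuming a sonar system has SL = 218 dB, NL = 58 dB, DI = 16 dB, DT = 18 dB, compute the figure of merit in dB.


FOM = SL - NL + DI - DT = 218 - 58 + 16 - 18 = 158

158 dB


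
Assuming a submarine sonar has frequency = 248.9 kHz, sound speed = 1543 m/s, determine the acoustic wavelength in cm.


lambda = c/f = 1543 / 248900 = 0.0062 m = 0.62 cm

0.62 cm


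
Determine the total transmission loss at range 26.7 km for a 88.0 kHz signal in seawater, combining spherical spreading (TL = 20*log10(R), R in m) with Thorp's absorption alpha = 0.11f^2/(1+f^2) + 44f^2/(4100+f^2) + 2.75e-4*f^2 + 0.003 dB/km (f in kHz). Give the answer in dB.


916.53 dB


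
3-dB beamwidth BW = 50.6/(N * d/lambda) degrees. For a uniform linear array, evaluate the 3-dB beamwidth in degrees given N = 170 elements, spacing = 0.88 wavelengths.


BW = 50.6 / (170 * 0.88) = 50.6 / 149.6 = 0.34

0.34 deg


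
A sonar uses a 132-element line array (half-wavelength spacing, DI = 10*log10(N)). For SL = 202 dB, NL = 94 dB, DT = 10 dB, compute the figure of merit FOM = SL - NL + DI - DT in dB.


Step 1: DI = 10*log10(132) = 21.21 dB
Step 2: FOM = SL - NL + DI - DT = 202 - 94 + 21.21 - 10 = 119.21

119.21 dB


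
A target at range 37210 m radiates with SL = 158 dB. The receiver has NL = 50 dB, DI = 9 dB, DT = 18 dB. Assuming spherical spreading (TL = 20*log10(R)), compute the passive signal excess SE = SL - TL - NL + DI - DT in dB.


7.59 dB


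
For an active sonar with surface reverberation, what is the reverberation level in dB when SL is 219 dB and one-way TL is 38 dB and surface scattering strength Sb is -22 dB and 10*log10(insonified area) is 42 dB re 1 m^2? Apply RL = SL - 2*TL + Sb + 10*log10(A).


RL = SL - 2*TL + Sb + 10*log10(A) = 219 - 2*38 + (-22) + 42 = 163

163 dB


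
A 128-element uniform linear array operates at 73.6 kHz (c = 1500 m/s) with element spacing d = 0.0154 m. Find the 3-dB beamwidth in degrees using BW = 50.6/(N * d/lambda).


Step 1: lambda = 1500/73600 = 0.02038 m
Step 2: d/lambda = 0.0154/0.02038 = 0.7556
Step 3: BW = 50.6/(N * d/lambda) = 50.6/(128 * 0.7556) = 0.52

0.52 deg


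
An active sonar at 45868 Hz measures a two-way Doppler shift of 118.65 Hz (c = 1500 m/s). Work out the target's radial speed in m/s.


From fd = 2*f*v/c, v = c*fd/(2*f) = 1500 * 118.65 / (2*45868) = 1.94

1.94 m/s


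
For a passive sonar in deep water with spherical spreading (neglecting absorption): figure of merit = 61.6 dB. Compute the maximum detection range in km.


At max range FOM = TL, so 20*log10(R) = 61.6
R = 10^(61.6/20) = 1202.26 m = 1.2 km

1.2 km


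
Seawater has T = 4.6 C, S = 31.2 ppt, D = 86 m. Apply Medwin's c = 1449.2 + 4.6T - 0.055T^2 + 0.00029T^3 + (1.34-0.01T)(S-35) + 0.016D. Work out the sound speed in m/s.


c = 1449.2 + 4.6*4.6 - 0.055*4.6^2 + 0.00029*4.6^3 + (1.34 - 0.01*4.6)*(31.2 - 35) + 0.016*86 = 1465.68

1465.68 m/s


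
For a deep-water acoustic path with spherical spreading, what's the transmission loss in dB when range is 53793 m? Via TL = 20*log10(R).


TL = 20*log10(53793) = 94.61

94.61 dB


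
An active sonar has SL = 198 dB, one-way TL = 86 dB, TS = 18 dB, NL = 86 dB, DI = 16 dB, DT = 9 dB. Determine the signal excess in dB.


SE = SL - 2*TL + TS - NL + DI - DT = 198 - 2*86 + (18) - 86 + 16 - 9 = -35

-35 dB


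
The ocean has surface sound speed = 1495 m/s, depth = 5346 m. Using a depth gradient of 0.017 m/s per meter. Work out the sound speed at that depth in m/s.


1585.882 m/s


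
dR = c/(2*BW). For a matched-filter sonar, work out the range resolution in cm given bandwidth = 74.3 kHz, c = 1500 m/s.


1.01 cm


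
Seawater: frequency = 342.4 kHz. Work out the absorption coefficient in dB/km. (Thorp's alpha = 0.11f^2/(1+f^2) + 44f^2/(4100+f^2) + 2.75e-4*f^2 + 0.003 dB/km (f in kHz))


f^2 = 117237.76
alpha = 0.11*117237.76/(1+117237.76) + 44*117237.76/(4100+117237.76) + 2.75e-4*117237.76 + 0.003 = 74.867

74.867 dB/km


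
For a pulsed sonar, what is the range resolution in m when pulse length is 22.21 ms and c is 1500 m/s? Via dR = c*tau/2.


16.6575 m


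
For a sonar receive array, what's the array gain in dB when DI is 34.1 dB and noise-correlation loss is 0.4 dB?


AG = DI - L_corr = 34.1 - 0.4 = 33.7

33.7 dB


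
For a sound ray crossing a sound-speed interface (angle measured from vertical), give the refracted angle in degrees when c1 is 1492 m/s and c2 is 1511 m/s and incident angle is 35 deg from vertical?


35.51 deg


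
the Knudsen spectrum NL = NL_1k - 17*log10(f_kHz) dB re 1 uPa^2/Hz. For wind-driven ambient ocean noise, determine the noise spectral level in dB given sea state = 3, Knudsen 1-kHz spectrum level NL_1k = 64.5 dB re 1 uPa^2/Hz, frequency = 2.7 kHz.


NL = NL_1k - 17*log10(f_kHz) = 64.5 - 17*log10(2.7) = 64.5 - (7.33) = 57.17

57.17 dB


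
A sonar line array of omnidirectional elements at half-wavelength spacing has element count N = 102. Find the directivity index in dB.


DI = 10*log10(102) = 20.09

20.09 dB


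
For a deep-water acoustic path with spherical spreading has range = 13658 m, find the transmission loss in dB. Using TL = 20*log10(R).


TL = 20*log10(13658) = 82.71

82.71 dB


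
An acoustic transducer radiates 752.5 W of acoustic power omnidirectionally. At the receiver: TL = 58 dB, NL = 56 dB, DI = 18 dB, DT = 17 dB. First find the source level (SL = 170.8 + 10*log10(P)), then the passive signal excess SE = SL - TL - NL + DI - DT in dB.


Step 1: SL = 170.8 + 10*log10(752.5) = 199.57 dB
Step 2: SE = SL - TL - NL + DI - DT = 199.57 - 58 - 56 + 18 - 17 = 86.57

86.57 dB


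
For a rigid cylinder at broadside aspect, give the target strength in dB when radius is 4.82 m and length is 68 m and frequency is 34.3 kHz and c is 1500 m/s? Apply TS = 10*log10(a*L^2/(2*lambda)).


54.06 dB


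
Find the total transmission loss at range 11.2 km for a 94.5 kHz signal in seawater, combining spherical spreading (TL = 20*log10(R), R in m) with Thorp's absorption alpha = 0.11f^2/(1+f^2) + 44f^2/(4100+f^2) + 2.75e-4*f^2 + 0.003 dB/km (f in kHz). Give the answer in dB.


Step 1 (Thorp): alpha = 0.11*8930.25/(1+8930.25) + 44*8930.25/(4100+8930.25) + 2.75e-4*8930.25 + 0.003 = 32.7241 dB/km
Step 2: TL_spread = 20*log10(11200) = 80.98 dB
Step 3: TL_abs = alpha*R = 32.7241 * 11.2 = 366.51 dB
Step 4: TL_total = 80.98 + 366.51 = 447.49

447.49 dB


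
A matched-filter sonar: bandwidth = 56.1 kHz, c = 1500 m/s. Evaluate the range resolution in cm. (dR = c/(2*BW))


1.34 cm


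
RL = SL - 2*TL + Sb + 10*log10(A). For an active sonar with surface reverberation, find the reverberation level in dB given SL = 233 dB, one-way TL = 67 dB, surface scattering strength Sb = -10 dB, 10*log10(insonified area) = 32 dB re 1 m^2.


RL = SL - 2*TL + Sb + 10*log10(A) = 233 - 2*67 + (-10) + 32 = 121

121 dB


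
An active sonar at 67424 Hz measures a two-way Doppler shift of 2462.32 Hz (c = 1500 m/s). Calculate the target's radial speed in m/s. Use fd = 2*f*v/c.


From fd = 2*f*v/c, v = c*fd/(2*f) = 1500 * 2462.32 / (2*67424) = 27.39

27.39 m/s


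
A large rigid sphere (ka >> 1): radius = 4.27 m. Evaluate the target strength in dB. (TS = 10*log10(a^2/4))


TS = 10*log10(4.27^2 / 4) = 10*log10(4.558225) = 6.59

6.59 dB


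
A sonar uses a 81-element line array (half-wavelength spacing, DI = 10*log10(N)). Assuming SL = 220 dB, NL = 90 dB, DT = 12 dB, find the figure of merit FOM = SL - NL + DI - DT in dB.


137.08 dB


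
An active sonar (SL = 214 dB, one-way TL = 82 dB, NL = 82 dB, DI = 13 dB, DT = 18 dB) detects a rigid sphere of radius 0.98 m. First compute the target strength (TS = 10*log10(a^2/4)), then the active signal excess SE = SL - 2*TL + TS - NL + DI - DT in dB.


Step 1: TS = 10*log10(0.98^2/4) = -6.2 dB
Step 2: SE = SL - 2*TL + TS - NL + DI - DT = 214 - 2*82 + (-6.2) - 82 + 13 - 18 = -43.2

-43.2 dB


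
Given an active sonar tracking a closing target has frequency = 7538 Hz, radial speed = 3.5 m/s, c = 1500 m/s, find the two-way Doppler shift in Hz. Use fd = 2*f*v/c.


35.18 Hz


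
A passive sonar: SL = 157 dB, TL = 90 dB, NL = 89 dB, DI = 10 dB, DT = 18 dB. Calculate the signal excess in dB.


SE = SL - TL - NL + DI - DT = 157 - 90 - 89 + 10 - 18 = -30

-30 dB


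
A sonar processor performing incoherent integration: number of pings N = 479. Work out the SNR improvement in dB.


13.4 dB


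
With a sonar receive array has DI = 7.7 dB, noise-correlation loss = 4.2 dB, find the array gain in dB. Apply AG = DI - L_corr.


AG = DI - L_corr = 7.7 - 4.2 = 3.5

3.5 dB


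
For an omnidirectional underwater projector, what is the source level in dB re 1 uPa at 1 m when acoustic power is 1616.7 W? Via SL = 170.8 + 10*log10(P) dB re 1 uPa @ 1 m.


SL = 170.8 + 10*log10(1616.7) = 170.8 + 32.09 = 202.89

202.89 dB


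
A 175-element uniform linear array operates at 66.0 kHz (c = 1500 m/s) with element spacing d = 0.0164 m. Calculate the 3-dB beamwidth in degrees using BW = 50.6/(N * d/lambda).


Step 1: lambda = 1500/66000 = 0.02273 m
Step 2: d/lambda = 0.0164/0.02273 = 0.7215
Step 3: BW = 50.6/(N * d/lambda) = 50.6/(175 * 0.7215) = 0.4

0.4 deg


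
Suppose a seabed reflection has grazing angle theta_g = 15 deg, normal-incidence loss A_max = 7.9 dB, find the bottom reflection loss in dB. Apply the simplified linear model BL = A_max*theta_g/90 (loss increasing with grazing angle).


BL = A_max * theta_g / 90 = 7.9 * 15 / 90 = 1.32

1.32 dB


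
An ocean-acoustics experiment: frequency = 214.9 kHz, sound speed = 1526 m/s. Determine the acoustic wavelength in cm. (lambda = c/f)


lambda = c/f = 1526 / 214900 = 0.0071 m = 0.71 cm

0.71 cm


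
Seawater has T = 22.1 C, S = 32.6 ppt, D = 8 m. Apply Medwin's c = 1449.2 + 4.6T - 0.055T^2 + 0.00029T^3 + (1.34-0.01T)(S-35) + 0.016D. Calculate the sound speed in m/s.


c = 1449.2 + 4.6*22.1 - 0.055*22.1^2 + 0.00029*22.1^3 + (1.34 - 0.01*22.1)*(32.6 - 35) + 0.016*8 = 1524.57

1524.57 m/s


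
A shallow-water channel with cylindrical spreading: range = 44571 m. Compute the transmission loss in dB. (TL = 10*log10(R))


TL = 10*log10(44571) = 46.49

46.49 dB


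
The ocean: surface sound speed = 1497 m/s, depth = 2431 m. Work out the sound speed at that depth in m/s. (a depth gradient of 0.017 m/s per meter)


c = 1497 + 0.017 * 2431 = 1538.327

1538.327 m/s


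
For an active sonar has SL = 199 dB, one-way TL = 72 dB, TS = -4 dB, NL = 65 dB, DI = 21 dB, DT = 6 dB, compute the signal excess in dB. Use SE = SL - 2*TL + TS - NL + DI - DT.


SE = SL - 2*TL + TS - NL + DI - DT = 199 - 2*72 + (-4) - 65 + 21 - 6 = 1

1 dB


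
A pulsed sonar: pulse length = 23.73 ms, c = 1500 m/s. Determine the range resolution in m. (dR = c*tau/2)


17.7975 m


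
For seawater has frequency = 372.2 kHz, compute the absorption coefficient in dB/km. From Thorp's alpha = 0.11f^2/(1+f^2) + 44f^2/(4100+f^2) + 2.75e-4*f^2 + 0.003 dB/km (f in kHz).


f^2 = 138532.84
alpha = 0.11*138532.84/(1+138532.84) + 44*138532.84/(4100+138532.84) + 2.75e-4*138532.84 + 0.003 = 80.945

80.945 dB/km


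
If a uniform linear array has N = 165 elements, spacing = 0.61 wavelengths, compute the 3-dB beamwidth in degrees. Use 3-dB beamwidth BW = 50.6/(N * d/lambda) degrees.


BW = 50.6 / (165 * 0.61) = 50.6 / 100.65 = 0.5

0.5 deg
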